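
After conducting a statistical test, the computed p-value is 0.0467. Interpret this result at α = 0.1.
Since p = 0.0467 < α = 0.1, reject H₀.
There is sufficient evidence to reject the null hypothesis; the result is statistically significant at the 0.1 level.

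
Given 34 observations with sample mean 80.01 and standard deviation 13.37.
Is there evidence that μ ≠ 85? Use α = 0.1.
One-sample t-test:
H₀: μ = 85
H₁: μ ≠ 85
df = n - 1 = 33
t = (x̄ - μ₀) / (s/√n) = (80.01 - 85) / (13.37/√34) = -2.176
p-value = 0.0368

Since p-value < α = 0.1, we reject H₀.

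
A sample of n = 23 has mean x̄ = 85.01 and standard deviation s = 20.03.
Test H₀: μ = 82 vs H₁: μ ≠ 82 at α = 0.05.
One-sample t-test:
H₀: μ = 82
H₁: μ ≠ 82
df = n - 1 = 22
t = (x̄ - μ₀) / (s/√n) = (85.01 - 82) / (20.03/√23) = 0.721
p-value = 0.4787

Since p-value > α = 0.05, we fail to reject H₀.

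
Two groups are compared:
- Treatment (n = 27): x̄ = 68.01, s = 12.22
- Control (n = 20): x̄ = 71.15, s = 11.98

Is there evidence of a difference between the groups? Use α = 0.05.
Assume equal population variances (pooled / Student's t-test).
Student's two-sample t-test (equal variances):
H₀: μ₁ = μ₂
H₁: μ₁ ≠ μ₂
df = n₁ + n₂ - 2 = 45
Pooled variance s_p² = [(n₁-1)s₁² + (n₂-1)s₂²] / (n₁ + n₂ - 2) = [(26)(12.22²) + (19)(11.98²)] / 45 = 146.8761
SE = √(s_p²(1/n₁ + 1/n₂)) = √(146.8761 × (1/27 + 1/20)) = 3.5754
t = (x̄₁ - x̄₂) / SE = (68.01 - 71.15) / 3.5754 = -3.14 / 3.5754 = -0.878
p-value = 0.3845

Since p-value > α = 0.05, we fail to reject H₀.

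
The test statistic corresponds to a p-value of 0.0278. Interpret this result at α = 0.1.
Since p = 0.0278 < α = 0.1, reject H₀.
There is sufficient evidence to reject the null hypothesis; the result is statistically significant at the 0.1 level.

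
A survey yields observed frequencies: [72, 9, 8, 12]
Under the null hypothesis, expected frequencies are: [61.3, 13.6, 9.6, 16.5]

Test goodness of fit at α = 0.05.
Chi-square goodness of fit test:
H₀: observed counts match expected distribution
H₁: observed counts differ from expected distribution
df = k - 1 = 3
χ² = Σ(O - E)²/E
   = (72 - 61.3)²/61.3 + (9 - 13.6)²/13.6 + (8 - 9.6)²/9.6 + (12 - 16.5)²/16.5
   = 1.868 + 1.556 + 0.267 + 1.227
   = 4.92
p-value = 0.1779

Since p-value > α = 0.05, we fail to reject H₀.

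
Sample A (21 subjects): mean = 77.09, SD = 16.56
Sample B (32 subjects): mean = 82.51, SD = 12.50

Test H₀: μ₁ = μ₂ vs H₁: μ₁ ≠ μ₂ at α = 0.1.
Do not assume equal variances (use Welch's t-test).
Welch's two-sample t-test:
H₀: μ₁ = μ₂
H₁: μ₁ ≠ μ₂
s₁²/n₁ = 16.56²/21 = 13.0587,  s₂²/n₂ = 12.50²/32 = 4.8828
SE = √(s₁²/n₁ + s₂²/n₂) = √(13.0587 + 4.8828) = 4.2357
df (Welch-Satterthwaite) = (s₁²/n₁ + s₂²/n₂)² / [(s₁²/n₁)²/(n₁-1) + (s₂²/n₂)²/(n₂-1)] ≈ 34.63
t = (x̄₁ - x̄₂) / SE = (77.09 - 82.51) / 4.2357 = -5.42 / 4.2357 = -1.280
p-value = 0.2092

Since p-value > α = 0.1, we fail to reject H₀.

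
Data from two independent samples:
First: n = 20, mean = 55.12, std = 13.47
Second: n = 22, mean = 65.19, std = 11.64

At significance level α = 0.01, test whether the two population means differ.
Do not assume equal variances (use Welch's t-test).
Welch's two-sample t-test:
H₀: μ₁ = μ₂
H₁: μ₁ ≠ μ₂
s₁²/n₁ = 13.47²/20 = 9.0720,  s₂²/n₂ = 11.64²/22 = 6.1586
SE = √(s₁²/n₁ + s₂²/n₂) = √(9.0720 + 6.1586) = 3.9026
df (Welch-Satterthwaite) = (s₁²/n₁ + s₂²/n₂)² / [(s₁²/n₁)²/(n₁-1) + (s₂²/n₂)²/(n₂-1)] ≈ 37.79
t = (x̄₁ - x̄₂) / SE = (55.12 - 65.19) / 3.9026 = -10.07 / 3.9026 = -2.580
p-value = 0.0139

Since p-value > α = 0.01, we fail to reject H₀.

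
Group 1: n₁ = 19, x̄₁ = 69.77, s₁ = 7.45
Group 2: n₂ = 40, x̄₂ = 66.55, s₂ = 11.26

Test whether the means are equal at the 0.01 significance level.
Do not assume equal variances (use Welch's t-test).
Welch's two-sample t-test:
H₀: μ₁ = μ₂
H₁: μ₁ ≠ μ₂
s₁²/n₁ = 7.45²/19 = 2.9212,  s₂²/n₂ = 11.26²/40 = 3.1697
SE = √(s₁²/n₁ + s₂²/n₂) = √(2.9212 + 3.1697) = 2.4680
df (Welch-Satterthwaite) = (s₁²/n₁ + s₂²/n₂)² / [(s₁²/n₁)²/(n₁-1) + (s₂²/n₂)²/(n₂-1)] ≈ 50.70
t = (x̄₁ - x̄₂) / SE = (69.77 - 66.55) / 2.4680 = 3.22 / 2.4680 = 1.305
p-value = 0.1979

Since p-value > α = 0.01, we fail to reject H₀.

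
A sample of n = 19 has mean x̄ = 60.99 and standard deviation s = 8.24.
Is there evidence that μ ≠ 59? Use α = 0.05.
One-sample t-test:
H₀: μ = 59
H₁: μ ≠ 59
df = n - 1 = 18
t = (x̄ - μ₀) / (s/√n) = (60.99 - 59) / (8.24/√19) = 1.053
p-value = 0.3064

Since p-value > α = 0.05, we fail to reject H₀.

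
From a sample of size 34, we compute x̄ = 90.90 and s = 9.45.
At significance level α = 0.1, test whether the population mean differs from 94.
One-sample t-test:
H₀: μ = 94
H₁: μ ≠ 94
df = n - 1 = 33
t = (x̄ - μ₀) / (s/√n) = (90.90 - 94) / (9.45/√34) = -1.913
p-value = 0.0645

Since p-value < α = 0.1, we reject H₀.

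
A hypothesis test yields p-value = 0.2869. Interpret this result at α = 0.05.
Since p = 0.2869 > α = 0.05, fail to reject H₀.
There is insufficient evidence to reject the null hypothesis; the result is not statistically significant at the 0.05 level.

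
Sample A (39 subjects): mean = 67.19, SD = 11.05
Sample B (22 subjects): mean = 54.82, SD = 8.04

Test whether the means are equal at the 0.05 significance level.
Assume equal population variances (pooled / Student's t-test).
Student's two-sample t-test (equal variances):
H₀: μ₁ = μ₂
H₁: μ₁ ≠ μ₂
df = n₁ + n₂ - 2 = 59
Pooled variance s_p² = [(n₁-1)s₁² + (n₂-1)s₂²] / (n₁ + n₂ - 2) = [(38)(11.05²) + (21)(8.04²)] / 59 = 101.6503
SE = √(s_p²(1/n₁ + 1/n₂)) = √(101.6503 × (1/39 + 1/22)) = 2.6883
t = (x̄₁ - x̄₂) / SE = (67.19 - 54.82) / 2.6883 = 12.37 / 2.6883 = 4.601
p-value < 0.0001

Since p-value < α = 0.05, we reject H₀.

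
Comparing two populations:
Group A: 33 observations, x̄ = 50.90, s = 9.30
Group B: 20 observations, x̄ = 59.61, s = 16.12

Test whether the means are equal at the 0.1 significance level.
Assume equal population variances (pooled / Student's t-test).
Student's two-sample t-test (equal variances):
H₀: μ₁ = μ₂
H₁: μ₁ ≠ μ₂
df = n₁ + n₂ - 2 = 51
Pooled variance s_p² = [(n₁-1)s₁² + (n₂-1)s₂²] / (n₁ + n₂ - 2) = [(32)(9.30²) + (19)(16.12²)] / 51 = 151.0767
SE = √(s_p²(1/n₁ + 1/n₂)) = √(151.0767 × (1/33 + 1/20)) = 3.4831
t = (x̄₁ - x̄₂) / SE = (50.90 - 59.61) / 3.4831 = -8.71 / 3.4831 = -2.501
p-value = 0.0157

Since p-value < α = 0.1, we reject H₀.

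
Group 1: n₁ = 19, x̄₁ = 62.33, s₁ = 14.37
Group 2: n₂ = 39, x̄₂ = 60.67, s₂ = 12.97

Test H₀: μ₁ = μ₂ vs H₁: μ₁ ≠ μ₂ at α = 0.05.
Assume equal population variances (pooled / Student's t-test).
Student's two-sample t-test (equal variances):
H₀: μ₁ = μ₂
H₁: μ₁ ≠ μ₂
df = n₁ + n₂ - 2 = 56
Pooled variance s_p² = [(n₁-1)s₁² + (n₂-1)s₂²] / (n₁ + n₂ - 2) = [(18)(14.37²) + (38)(12.97²)] / 56 = 180.5239
SE = √(s_p²(1/n₁ + 1/n₂)) = √(180.5239 × (1/19 + 1/39)) = 3.7590
t = (x̄₁ - x̄₂) / SE = (62.33 - 60.67) / 3.7590 = 1.66 / 3.7590 = 0.442
p-value = 0.6605

Since p-value > α = 0.05, we fail to reject H₀.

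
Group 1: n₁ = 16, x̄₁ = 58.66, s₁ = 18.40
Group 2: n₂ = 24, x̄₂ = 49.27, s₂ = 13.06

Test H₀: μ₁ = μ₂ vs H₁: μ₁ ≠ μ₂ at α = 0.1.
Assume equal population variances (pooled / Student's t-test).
Student's two-sample t-test (equal variances):
H₀: μ₁ = μ₂
H₁: μ₁ ≠ μ₂
df = n₁ + n₂ - 2 = 38
Pooled variance s_p² = [(n₁-1)s₁² + (n₂-1)s₂²] / (n₁ + n₂ - 2) = [(15)(18.40²) + (23)(13.06²)] / 38 = 236.8780
SE = √(s_p²(1/n₁ + 1/n₂)) = √(236.8780 × (1/16 + 1/24)) = 4.9674
t = (x̄₁ - x̄₂) / SE = (58.66 - 49.27) / 4.9674 = 9.39 / 4.9674 = 1.890
p-value = 0.0664

Since p-value < α = 0.1, we reject H₀.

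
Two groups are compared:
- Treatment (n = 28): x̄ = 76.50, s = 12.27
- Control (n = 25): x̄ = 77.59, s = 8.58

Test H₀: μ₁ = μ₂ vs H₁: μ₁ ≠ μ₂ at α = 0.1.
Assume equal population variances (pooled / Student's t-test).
Student's two-sample t-test (equal variances):
H₀: μ₁ = μ₂
H₁: μ₁ ≠ μ₂
df = n₁ + n₂ - 2 = 51
Pooled variance s_p² = [(n₁-1)s₁² + (n₂-1)s₂²] / (n₁ + n₂ - 2) = [(27)(12.27²) + (24)(8.58²)] / 51 = 114.3475
SE = √(s_p²(1/n₁ + 1/n₂)) = √(114.3475 × (1/28 + 1/25)) = 2.9424
t = (x̄₁ - x̄₂) / SE = (76.50 - 77.59) / 2.9424 = -1.09 / 2.9424 = -0.370
p-value = 0.7126

Since p-value > α = 0.1, we fail to reject H₀.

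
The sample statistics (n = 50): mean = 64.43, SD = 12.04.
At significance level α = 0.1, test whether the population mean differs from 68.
One-sample t-test:
H₀: μ = 68
H₁: μ ≠ 68
df = n - 1 = 49
t = (x̄ - μ₀) / (s/√n) = (64.43 - 68) / (12.04/√50) = -2.097
p-value = 0.0412

Since p-value < α = 0.1, we reject H₀.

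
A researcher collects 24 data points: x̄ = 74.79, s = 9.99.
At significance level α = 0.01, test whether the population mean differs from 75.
One-sample t-test:
H₀: μ = 75
H₁: μ ≠ 75
df = n - 1 = 23
t = (x̄ - μ₀) / (s/√n) = (74.79 - 75) / (9.99/√24) = -0.103
p-value = 0.9189

Since p-value > α = 0.01, we fail to reject H₀.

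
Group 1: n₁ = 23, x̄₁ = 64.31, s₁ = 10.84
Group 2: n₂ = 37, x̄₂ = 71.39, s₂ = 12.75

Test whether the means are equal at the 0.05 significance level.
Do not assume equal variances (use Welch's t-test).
Welch's two-sample t-test:
H₀: μ₁ = μ₂
H₁: μ₁ ≠ μ₂
s₁²/n₁ = 10.84²/23 = 5.1089,  s₂²/n₂ = 12.75²/37 = 4.3936
SE = √(s₁²/n₁ + s₂²/n₂) = √(5.1089 + 4.3936) = 3.0826
df (Welch-Satterthwaite) = (s₁²/n₁ + s₂²/n₂)² / [(s₁²/n₁)²/(n₁-1) + (s₂²/n₂)²/(n₂-1)] ≈ 52.42
t = (x̄₁ - x̄₂) / SE = (64.31 - 71.39) / 3.0826 = -7.08 / 3.0826 = -2.297
p-value = 0.0257

Since p-value < α = 0.05, we reject H₀.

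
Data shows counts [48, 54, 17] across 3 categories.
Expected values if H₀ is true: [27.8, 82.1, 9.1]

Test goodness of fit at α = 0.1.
Chi-square goodness of fit test:
H₀: observed counts match expected distribution
H₁: observed counts differ from expected distribution
df = k - 1 = 2
χ² = Σ(O - E)²/E
   = (48 - 27.8)²/27.8 + (54 - 82.1)²/82.1 + (17 - 9.1)²/9.1
   = 14.678 + 9.618 + 6.858
   = 31.15
p-value < 0.0001

Since p-value < α = 0.1, we reject H₀.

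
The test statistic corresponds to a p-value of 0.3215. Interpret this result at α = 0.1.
Since p = 0.3215 > α = 0.1, fail to reject H₀.
There is insufficient evidence to reject the null hypothesis; the result is not statistically significant at the 0.1 level.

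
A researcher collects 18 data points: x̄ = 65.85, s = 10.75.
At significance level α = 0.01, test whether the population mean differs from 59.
One-sample t-test:
H₀: μ = 59
H₁: μ ≠ 59
df = n - 1 = 17
t = (x̄ - μ₀) / (s/√n) = (65.85 - 59) / (10.75/√18) = 2.703
p-value = 0.0151

Since p-value > α = 0.01, we fail to reject H₀.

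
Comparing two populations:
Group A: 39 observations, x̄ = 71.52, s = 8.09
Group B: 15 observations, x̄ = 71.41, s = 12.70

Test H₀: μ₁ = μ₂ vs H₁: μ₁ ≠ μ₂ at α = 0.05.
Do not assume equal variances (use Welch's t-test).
Welch's two-sample t-test:
H₀: μ₁ = μ₂
H₁: μ₁ ≠ μ₂
s₁²/n₁ = 8.09²/39 = 1.6782,  s₂²/n₂ = 12.70²/15 = 10.7527
SE = √(s₁²/n₁ + s₂²/n₂) = √(1.6782 + 10.7527) = 3.5257
df (Welch-Satterthwaite) = (s₁²/n₁ + s₂²/n₂)² / [(s₁²/n₁)²/(n₁-1) + (s₂²/n₂)²/(n₂-1)] ≈ 18.54
t = (x̄₁ - x̄₂) / SE = (71.52 - 71.41) / 3.5257 = 0.11 / 3.5257 = 0.031
p-value = 0.9754

Since p-value > α = 0.05, we fail to reject H₀.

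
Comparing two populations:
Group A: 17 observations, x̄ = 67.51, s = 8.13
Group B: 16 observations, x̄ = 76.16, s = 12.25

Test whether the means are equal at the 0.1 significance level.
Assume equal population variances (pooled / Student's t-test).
Student's two-sample t-test (equal variances):
H₀: μ₁ = μ₂
H₁: μ₁ ≠ μ₂
df = n₁ + n₂ - 2 = 31
Pooled variance s_p² = [(n₁-1)s₁² + (n₂-1)s₂²] / (n₁ + n₂ - 2) = [(16)(8.13²) + (15)(12.25²)] / 31 = 106.7254
SE = √(s_p²(1/n₁ + 1/n₂)) = √(106.7254 × (1/17 + 1/16)) = 3.5984
t = (x̄₁ - x̄₂) / SE = (67.51 - 76.16) / 3.5984 = -8.65 / 3.5984 = -2.404
p-value = 0.0224

Since p-value < α = 0.1, we reject H₀.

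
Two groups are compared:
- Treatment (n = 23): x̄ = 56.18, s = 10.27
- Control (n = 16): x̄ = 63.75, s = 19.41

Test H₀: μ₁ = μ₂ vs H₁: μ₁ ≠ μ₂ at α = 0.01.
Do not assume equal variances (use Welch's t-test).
Welch's two-sample t-test:
H₀: μ₁ = μ₂
H₁: μ₁ ≠ μ₂
s₁²/n₁ = 10.27²/23 = 4.5858,  s₂²/n₂ = 19.41²/16 = 23.5468
SE = √(s₁²/n₁ + s₂²/n₂) = √(4.5858 + 23.5468) = 5.3040
df (Welch-Satterthwaite) = (s₁²/n₁ + s₂²/n₂)² / [(s₁²/n₁)²/(n₁-1) + (s₂²/n₂)²/(n₂-1)] ≈ 20.87
t = (x̄₁ - x̄₂) / SE = (56.18 - 63.75) / 5.3040 = -7.57 / 5.3040 = -1.427
p-value = 0.1683

Since p-value > α = 0.01, we fail to reject H₀.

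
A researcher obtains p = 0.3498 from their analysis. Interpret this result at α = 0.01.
Since p = 0.3498 > α = 0.01, fail to reject H₀.
There is insufficient evidence to reject the null hypothesis; the result is not statistically significant at the 0.01 level.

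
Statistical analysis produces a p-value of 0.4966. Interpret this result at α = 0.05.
Since p = 0.4966 > α = 0.05, fail to reject H₀.
There is insufficient evidence to reject the null hypothesis; the result is not statistically significant at the 0.05 level.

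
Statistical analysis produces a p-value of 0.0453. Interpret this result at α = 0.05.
Since p = 0.0453 < α = 0.05, reject H₀.
There is sufficient evidence to reject the null hypothesis; the result is statistically significant at the 0.05 level.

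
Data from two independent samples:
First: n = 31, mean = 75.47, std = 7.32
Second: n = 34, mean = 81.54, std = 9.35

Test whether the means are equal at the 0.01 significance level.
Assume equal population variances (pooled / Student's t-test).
Student's two-sample t-test (equal variances):
H₀: μ₁ = μ₂
H₁: μ₁ ≠ μ₂
df = n₁ + n₂ - 2 = 63
Pooled variance s_p² = [(n₁-1)s₁² + (n₂-1)s₂²] / (n₁ + n₂ - 2) = [(30)(7.32²) + (33)(9.35²)] / 63 = 71.3082
SE = √(s_p²(1/n₁ + 1/n₂)) = √(71.3082 × (1/31 + 1/34)) = 2.0970
t = (x̄₁ - x̄₂) / SE = (75.47 - 81.54) / 2.0970 = -6.07 / 2.0970 = -2.895
p-value = 0.0052

Since p-value < α = 0.01, we reject H₀.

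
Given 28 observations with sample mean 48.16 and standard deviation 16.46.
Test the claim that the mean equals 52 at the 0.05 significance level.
One-sample t-test:
H₀: μ = 52
H₁: μ ≠ 52
df = n - 1 = 27
t = (x̄ - μ₀) / (s/√n) = (48.16 - 52) / (16.46/√28) = -1.234
p-value = 0.2277

Since p-value > α = 0.05, we fail to reject H₀.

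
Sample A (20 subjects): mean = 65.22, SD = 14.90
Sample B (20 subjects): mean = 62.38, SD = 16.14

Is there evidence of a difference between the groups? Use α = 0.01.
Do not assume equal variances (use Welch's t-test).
Welch's two-sample t-test:
H₀: μ₁ = μ₂
H₁: μ₁ ≠ μ₂
s₁²/n₁ = 14.90²/20 = 11.1005,  s₂²/n₂ = 16.14²/20 = 13.0250
SE = √(s₁²/n₁ + s₂²/n₂) = √(11.1005 + 13.0250) = 4.9118
df (Welch-Satterthwaite) = (s₁²/n₁ + s₂²/n₂)² / [(s₁²/n₁)²/(n₁-1) + (s₂²/n₂)²/(n₂-1)] ≈ 37.76
t = (x̄₁ - x̄₂) / SE = (65.22 - 62.38) / 4.9118 = 2.84 / 4.9118 = 0.578
p-value = 0.5666

Since p-value > α = 0.01, we fail to reject H₀.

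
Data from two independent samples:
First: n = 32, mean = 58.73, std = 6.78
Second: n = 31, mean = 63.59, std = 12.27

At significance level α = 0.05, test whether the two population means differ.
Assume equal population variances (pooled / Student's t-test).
Student's two-sample t-test (equal variances):
H₀: μ₁ = μ₂
H₁: μ₁ ≠ μ₂
df = n₁ + n₂ - 2 = 61
Pooled variance s_p² = [(n₁-1)s₁² + (n₂-1)s₂²] / (n₁ + n₂ - 2) = [(31)(6.78²) + (30)(12.27²)] / 61 = 97.4034
SE = √(s_p²(1/n₁ + 1/n₂)) = √(97.4034 × (1/32 + 1/31)) = 2.4871
t = (x̄₁ - x̄₂) / SE = (58.73 - 63.59) / 2.4871 = -4.86 / 2.4871 = -1.954
p-value = 0.0553

Since p-value > α = 0.05, we fail to reject H₀.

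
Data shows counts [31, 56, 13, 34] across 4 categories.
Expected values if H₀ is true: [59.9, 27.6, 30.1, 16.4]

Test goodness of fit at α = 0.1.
Chi-square goodness of fit test:
H₀: observed counts match expected distribution
H₁: observed counts differ from expected distribution
df = k - 1 = 3
χ² = Σ(O - E)²/E
   = (31 - 59.9)²/59.9 + (56 - 27.6)²/27.6 + (13 - 30.1)²/30.1 + (34 - 16.4)²/16.4
   = 13.943 + 29.223 + 9.715 + 18.888
   = 71.77
p-value < 0.0001

Since p-value < α = 0.1, we reject H₀.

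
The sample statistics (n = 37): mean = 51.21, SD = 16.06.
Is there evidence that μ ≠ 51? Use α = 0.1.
One-sample t-test:
H₀: μ = 51
H₁: μ ≠ 51
df = n - 1 = 36
t = (x̄ - μ₀) / (s/√n) = (51.21 - 51) / (16.06/√37) = 0.080
p-value = 0.9370

Since p-value > α = 0.1, we fail to reject H₀.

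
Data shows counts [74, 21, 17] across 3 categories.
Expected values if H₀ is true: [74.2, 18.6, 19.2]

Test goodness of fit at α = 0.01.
Chi-square goodness of fit test:
H₀: observed counts match expected distribution
H₁: observed counts differ from expected distribution
df = k - 1 = 2
χ² = Σ(O - E)²/E
   = (74 - 74.2)²/74.2 + (21 - 18.6)²/18.6 + (17 - 19.2)²/19.2
   = 0.001 + 0.310 + 0.252
   = 0.56
p-value = 0.7549

Since p-value > α = 0.01, we fail to reject H₀.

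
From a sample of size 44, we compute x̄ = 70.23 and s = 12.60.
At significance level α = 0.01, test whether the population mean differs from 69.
One-sample t-test:
H₀: μ = 69
H₁: μ ≠ 69
df = n - 1 = 43
t = (x̄ - μ₀) / (s/√n) = (70.23 - 69) / (12.60/√44) = 0.648
p-value = 0.5207

Since p-value > α = 0.01, we fail to reject H₀.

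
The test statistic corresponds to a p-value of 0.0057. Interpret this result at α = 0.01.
Since p = 0.0057 < α = 0.01, reject H₀.
There is sufficient evidence to reject the null hypothesis; the result is statistically significant at the 0.01 level.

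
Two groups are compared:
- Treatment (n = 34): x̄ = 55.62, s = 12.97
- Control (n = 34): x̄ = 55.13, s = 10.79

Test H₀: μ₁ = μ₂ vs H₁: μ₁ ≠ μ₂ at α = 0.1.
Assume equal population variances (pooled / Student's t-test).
Student's two-sample t-test (equal variances):
H₀: μ₁ = μ₂
H₁: μ₁ ≠ μ₂
df = n₁ + n₂ - 2 = 66
Pooled variance s_p² = [(n₁-1)s₁² + (n₂-1)s₂²] / (n₁ + n₂ - 2) = [(33)(12.97²) + (33)(10.79²)] / 66 = 142.3225
SE = √(s_p²(1/n₁ + 1/n₂)) = √(142.3225 × (1/34 + 1/34)) = 2.8934
t = (x̄₁ - x̄₂) / SE = (55.62 - 55.13) / 2.8934 = 0.49 / 2.8934 = 0.169
p-value = 0.8660

Since p-value > α = 0.1, we fail to reject H₀.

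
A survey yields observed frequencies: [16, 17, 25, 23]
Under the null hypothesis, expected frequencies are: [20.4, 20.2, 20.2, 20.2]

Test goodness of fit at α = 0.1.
Chi-square goodness of fit test:
H₀: observed counts match expected distribution
H₁: observed counts differ from expected distribution
df = k - 1 = 3
χ² = Σ(O - E)²/E
   = (16 - 20.4)²/20.4 + (17 - 20.2)²/20.2 + (25 - 20.2)²/20.2 + (23 - 20.2)²/20.2
   = 0.949 + 0.507 + 1.141 + 0.388
   = 2.98
p-value = 0.3940

Since p-value > α = 0.1, we fail to reject H₀.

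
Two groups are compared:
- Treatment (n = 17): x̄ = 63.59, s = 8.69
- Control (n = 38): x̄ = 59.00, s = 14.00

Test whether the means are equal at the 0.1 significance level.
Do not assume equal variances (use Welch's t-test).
Welch's two-sample t-test:
H₀: μ₁ = μ₂
H₁: μ₁ ≠ μ₂
s₁²/n₁ = 8.69²/17 = 4.4421,  s₂²/n₂ = 14.00²/38 = 5.1579
SE = √(s₁²/n₁ + s₂²/n₂) = √(4.4421 + 5.1579) = 3.0984
df (Welch-Satterthwaite) = (s₁²/n₁ + s₂²/n₂)² / [(s₁²/n₁)²/(n₁-1) + (s₂²/n₂)²/(n₂-1)] ≈ 47.21
t = (x̄₁ - x̄₂) / SE = (63.59 - 59.00) / 3.0984 = 4.59 / 3.0984 = 1.481
p-value = 0.1451

Since p-value > α = 0.1, we fail to reject H₀.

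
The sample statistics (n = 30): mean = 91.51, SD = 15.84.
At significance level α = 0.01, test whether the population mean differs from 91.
One-sample t-test:
H₀: μ = 91
H₁: μ ≠ 91
df = n - 1 = 29
t = (x̄ - μ₀) / (s/√n) = (91.51 - 91) / (15.84/√30) = 0.176
p-value = 0.8612

Since p-value > α = 0.01, we fail to reject H₀.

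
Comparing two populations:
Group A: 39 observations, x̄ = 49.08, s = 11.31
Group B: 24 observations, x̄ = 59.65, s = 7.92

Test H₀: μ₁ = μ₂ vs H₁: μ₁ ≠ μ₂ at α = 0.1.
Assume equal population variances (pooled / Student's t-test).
Student's two-sample t-test (equal variances):
H₀: μ₁ = μ₂
H₁: μ₁ ≠ μ₂
df = n₁ + n₂ - 2 = 61
Pooled variance s_p² = [(n₁-1)s₁² + (n₂-1)s₂²] / (n₁ + n₂ - 2) = [(38)(11.31²) + (23)(7.92²)] / 61 = 103.3364
SE = √(s_p²(1/n₁ + 1/n₂)) = √(103.3364 × (1/39 + 1/24)) = 2.6373
t = (x̄₁ - x̄₂) / SE = (49.08 - 59.65) / 2.6373 = -10.57 / 2.6373 = -4.008
p-value = 0.0002

Since p-value < α = 0.1, we reject H₀.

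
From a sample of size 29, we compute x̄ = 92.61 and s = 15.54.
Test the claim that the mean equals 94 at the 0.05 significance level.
One-sample t-test:
H₀: μ = 94
H₁: μ ≠ 94
df = n - 1 = 28
t = (x̄ - μ₀) / (s/√n) = (92.61 - 94) / (15.54/√29) = -0.482
p-value = 0.6338

Since p-value > α = 0.05, we fail to reject H₀.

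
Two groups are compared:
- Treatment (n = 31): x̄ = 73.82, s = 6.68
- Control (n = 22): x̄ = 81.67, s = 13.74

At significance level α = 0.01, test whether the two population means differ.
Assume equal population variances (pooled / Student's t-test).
Student's two-sample t-test (equal variances):
H₀: μ₁ = μ₂
H₁: μ₁ ≠ μ₂
df = n₁ + n₂ - 2 = 51
Pooled variance s_p² = [(n₁-1)s₁² + (n₂-1)s₂²] / (n₁ + n₂ - 2) = [(30)(6.68²) + (21)(13.74²)] / 51 = 103.9845
SE = √(s_p²(1/n₁ + 1/n₂)) = √(103.9845 × (1/31 + 1/22)) = 2.8427
t = (x̄₁ - x̄₂) / SE = (73.82 - 81.67) / 2.8427 = -7.85 / 2.8427 = -2.761
p-value = 0.0080

Since p-value < α = 0.01, we reject H₀.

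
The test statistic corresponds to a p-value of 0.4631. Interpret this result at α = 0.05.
Since p = 0.4631 > α = 0.05, fail to reject H₀.
There is insufficient evidence to reject the null hypothesis; the result is not statistically significant at the 0.05 level.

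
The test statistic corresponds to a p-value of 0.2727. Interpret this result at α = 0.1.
Since p = 0.2727 > α = 0.1, fail to reject H₀.
There is insufficient evidence to reject the null hypothesis; the result is not statistically significant at the 0.1 level.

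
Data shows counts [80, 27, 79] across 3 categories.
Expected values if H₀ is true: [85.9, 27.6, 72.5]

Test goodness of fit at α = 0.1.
Chi-square goodness of fit test:
H₀: observed counts match expected distribution
H₁: observed counts differ from expected distribution
df = k - 1 = 2
χ² = Σ(O - E)²/E
   = (80 - 85.9)²/85.9 + (27 - 27.6)²/27.6 + (79 - 72.5)²/72.5
   = 0.405 + 0.013 + 0.583
   = 1.00
p-value = 0.6062

Since p-value > α = 0.1, we fail to reject H₀.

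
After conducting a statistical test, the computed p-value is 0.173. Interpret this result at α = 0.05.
Since p = 0.173 > α = 0.05, fail to reject H₀.
There is insufficient evidence to reject the null hypothesis; the result is not statistically significant at the 0.05 level.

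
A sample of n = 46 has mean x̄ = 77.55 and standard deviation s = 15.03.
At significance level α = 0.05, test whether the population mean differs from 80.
One-sample t-test:
H₀: μ = 80
H₁: μ ≠ 80
df = n - 1 = 45
t = (x̄ - μ₀) / (s/√n) = (77.55 - 80) / (15.03/√46) = -1.106
p-value = 0.2748

Since p-value > α = 0.05, we fail to reject H₀.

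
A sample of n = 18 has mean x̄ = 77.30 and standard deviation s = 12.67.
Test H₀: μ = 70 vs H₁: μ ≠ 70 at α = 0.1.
One-sample t-test:
H₀: μ = 70
H₁: μ ≠ 70
df = n - 1 = 17
t = (x̄ - μ₀) / (s/√n) = (77.30 - 70) / (12.67/√18) = 2.444
p-value = 0.0257

Since p-value < α = 0.1, we reject H₀.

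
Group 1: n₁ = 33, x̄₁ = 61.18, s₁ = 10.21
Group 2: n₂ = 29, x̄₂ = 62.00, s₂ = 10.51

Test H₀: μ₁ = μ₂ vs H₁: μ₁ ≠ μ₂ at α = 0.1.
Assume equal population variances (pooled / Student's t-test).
Student's two-sample t-test (equal variances):
H₀: μ₁ = μ₂
H₁: μ₁ ≠ μ₂
df = n₁ + n₂ - 2 = 60
Pooled variance s_p² = [(n₁-1)s₁² + (n₂-1)s₂²] / (n₁ + n₂ - 2) = [(32)(10.21²) + (28)(10.51²)] / 60 = 107.1449
SE = √(s_p²(1/n₁ + 1/n₂)) = √(107.1449 × (1/33 + 1/29)) = 2.6347
t = (x̄₁ - x̄₂) / SE = (61.18 - 62.00) / 2.6347 = -0.82 / 2.6347 = -0.311
p-value = 0.7567

Since p-value > α = 0.1, we fail to reject H₀.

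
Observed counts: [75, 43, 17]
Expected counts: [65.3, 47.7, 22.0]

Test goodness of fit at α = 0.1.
Chi-square goodness of fit test:
H₀: observed counts match expected distribution
H₁: observed counts differ from expected distribution
df = k - 1 = 2
χ² = Σ(O - E)²/E
   = (75 - 65.3)²/65.3 + (43 - 47.7)²/47.7 + (17 - 22.0)²/22.0
   = 1.441 + 0.463 + 1.136
   = 3.04
p-value = 0.2187

Since p-value > α = 0.1, we fail to reject H₀.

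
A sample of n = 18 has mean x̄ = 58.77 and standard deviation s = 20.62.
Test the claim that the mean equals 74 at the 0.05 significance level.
One-sample t-test:
H₀: μ = 74
H₁: μ ≠ 74
df = n - 1 = 17
t = (x̄ - μ₀) / (s/√n) = (58.77 - 74) / (20.62/√18) = -3.134
p-value = 0.0061

Since p-value < α = 0.05, we reject H₀.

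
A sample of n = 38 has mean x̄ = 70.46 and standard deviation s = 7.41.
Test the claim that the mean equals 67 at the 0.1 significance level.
One-sample t-test:
H₀: μ = 67
H₁: μ ≠ 67
df = n - 1 = 37
t = (x̄ - μ₀) / (s/√n) = (70.46 - 67) / (7.41/√38) = 2.878
p-value = 0.0066

Since p-value < α = 0.1, we reject H₀.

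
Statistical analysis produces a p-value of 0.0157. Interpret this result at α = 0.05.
Since p = 0.0157 < α = 0.05, reject H₀.
There is sufficient evidence to reject the null hypothesis; the result is statistically significant at the 0.05 level.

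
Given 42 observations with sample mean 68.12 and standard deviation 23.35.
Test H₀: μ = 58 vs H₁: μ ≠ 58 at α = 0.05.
One-sample t-test:
H₀: μ = 58
H₁: μ ≠ 58
df = n - 1 = 41
t = (x̄ - μ₀) / (s/√n) = (68.12 - 58) / (23.35/√42) = 2.809
p-value = 0.0076

Since p-value < α = 0.05, we reject H₀.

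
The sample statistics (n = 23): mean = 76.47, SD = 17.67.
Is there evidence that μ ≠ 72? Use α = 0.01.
One-sample t-test:
H₀: μ = 72
H₁: μ ≠ 72
df = n - 1 = 22
t = (x̄ - μ₀) / (s/√n) = (76.47 - 72) / (17.67/√23) = 1.213
p-value = 0.2379

Since p-value > α = 0.01, we fail to reject H₀.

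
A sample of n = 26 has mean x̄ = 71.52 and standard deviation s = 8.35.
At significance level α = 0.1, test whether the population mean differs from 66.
One-sample t-test:
H₀: μ = 66
H₁: μ ≠ 66
df = n - 1 = 25
t = (x̄ - μ₀) / (s/√n) = (71.52 - 66) / (8.35/√26) = 3.371
p-value = 0.0024

Since p-value < α = 0.1, we reject H₀.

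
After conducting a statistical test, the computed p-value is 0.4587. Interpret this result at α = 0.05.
Since p = 0.4587 > α = 0.05, fail to reject H₀.
There is insufficient evidence to reject the null hypothesis; the result is not statistically significant at the 0.05 level.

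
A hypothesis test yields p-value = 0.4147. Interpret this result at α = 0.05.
Since p = 0.4147 > α = 0.05, fail to reject H₀.
There is insufficient evidence to reject the null hypothesis; the result is not statistically significant at the 0.05 level.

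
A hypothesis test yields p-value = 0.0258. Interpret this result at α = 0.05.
Since p = 0.0258 < α = 0.05, reject H₀.
There is sufficient evidence to reject the null hypothesis; the result is statistically significant at the 0.05 level.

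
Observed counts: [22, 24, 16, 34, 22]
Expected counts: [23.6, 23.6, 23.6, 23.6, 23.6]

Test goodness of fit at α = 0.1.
Chi-square goodness of fit test:
H₀: observed counts match expected distribution
H₁: observed counts differ from expected distribution
df = k - 1 = 4
χ² = Σ(O - E)²/E
   = (22 - 23.6)²/23.6 + (24 - 23.6)²/23.6 + (16 - 23.6)²/23.6 + (34 - 23.6)²/23.6 + (22 - 23.6)²/23.6
   = 0.108 + 0.007 + 2.447 + 4.583 + 0.108
   = 7.25
p-value = 0.1230

Since p-value > α = 0.1, we fail to reject H₀.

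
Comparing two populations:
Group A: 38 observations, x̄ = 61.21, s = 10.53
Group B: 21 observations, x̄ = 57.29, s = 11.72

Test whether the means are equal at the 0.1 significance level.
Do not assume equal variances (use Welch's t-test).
Welch's two-sample t-test:
H₀: μ₁ = μ₂
H₁: μ₁ ≠ μ₂
s₁²/n₁ = 10.53²/38 = 2.9179,  s₂²/n₂ = 11.72²/21 = 6.5409
SE = √(s₁²/n₁ + s₂²/n₂) = √(2.9179 + 6.5409) = 3.0755
df (Welch-Satterthwaite) = (s₁²/n₁ + s₂²/n₂)² / [(s₁²/n₁)²/(n₁-1) + (s₂²/n₂)²/(n₂-1)] ≈ 37.76
t = (x̄₁ - x̄₂) / SE = (61.21 - 57.29) / 3.0755 = 3.92 / 3.0755 = 1.275
p-value = 0.2102

Since p-value > α = 0.1, we fail to reject H₀.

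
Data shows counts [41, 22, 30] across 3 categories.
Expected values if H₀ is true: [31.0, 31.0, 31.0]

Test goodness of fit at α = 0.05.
Chi-square goodness of fit test:
H₀: observed counts match expected distribution
H₁: observed counts differ from expected distribution
df = k - 1 = 2
χ² = Σ(O - E)²/E
   = (41 - 31.0)²/31.0 + (22 - 31.0)²/31.0 + (30 - 31.0)²/31.0
   = 3.226 + 2.613 + 0.032
   = 5.87
p-value = 0.0531

Since p-value > α = 0.05, we fail to reject H₀.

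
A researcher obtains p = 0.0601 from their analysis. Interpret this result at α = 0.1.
Since p = 0.0601 < α = 0.1, reject H₀.
There is sufficient evidence to reject the null hypothesis; the result is statistically significant at the 0.1 level.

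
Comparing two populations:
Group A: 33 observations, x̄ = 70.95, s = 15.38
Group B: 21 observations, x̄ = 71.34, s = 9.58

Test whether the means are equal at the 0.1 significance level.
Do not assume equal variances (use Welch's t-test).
Welch's two-sample t-test:
H₀: μ₁ = μ₂
H₁: μ₁ ≠ μ₂
s₁²/n₁ = 15.38²/33 = 7.1680,  s₂²/n₂ = 9.58²/21 = 4.3703
SE = √(s₁²/n₁ + s₂²/n₂) = √(7.1680 + 4.3703) = 3.3968
df (Welch-Satterthwaite) = (s₁²/n₁ + s₂²/n₂)² / [(s₁²/n₁)²/(n₁-1) + (s₂²/n₂)²/(n₂-1)] ≈ 51.99
t = (x̄₁ - x̄₂) / SE = (70.95 - 71.34) / 3.3968 = -0.39 / 3.3968 = -0.115
p-value = 0.9090

Since p-value > α = 0.1, we fail to reject H₀.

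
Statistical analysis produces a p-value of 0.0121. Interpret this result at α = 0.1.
Since p = 0.0121 < α = 0.1, reject H₀.
There is sufficient evidence to reject the null hypothesis; the result is statistically significant at the 0.1 level.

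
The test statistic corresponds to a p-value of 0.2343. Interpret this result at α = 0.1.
Since p = 0.2343 > α = 0.1, fail to reject H₀.
There is insufficient evidence to reject the null hypothesis; the result is not statistically significant at the 0.1 level.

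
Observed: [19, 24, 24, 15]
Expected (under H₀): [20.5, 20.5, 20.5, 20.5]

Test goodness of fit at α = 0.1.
Chi-square goodness of fit test:
H₀: observed counts match expected distribution
H₁: observed counts differ from expected distribution
df = k - 1 = 3
χ² = Σ(O - E)²/E
   = (19 - 20.5)²/20.5 + (24 - 20.5)²/20.5 + (24 - 20.5)²/20.5 + (15 - 20.5)²/20.5
   = 0.110 + 0.598 + 0.598 + 1.476
   = 2.78
p-value = 0.4267

Since p-value > α = 0.1, we fail to reject H₀.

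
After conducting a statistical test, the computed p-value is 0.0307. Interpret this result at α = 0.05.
Since p = 0.0307 < α = 0.05, reject H₀.
There is sufficient evidence to reject the null hypothesis; the result is statistically significant at the 0.05 level.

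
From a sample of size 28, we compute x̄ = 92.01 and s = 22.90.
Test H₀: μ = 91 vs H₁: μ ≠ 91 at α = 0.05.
One-sample t-test:
H₀: μ = 91
H₁: μ ≠ 91
df = n - 1 = 27
t = (x̄ - μ₀) / (s/√n) = (92.01 - 91) / (22.90/√28) = 0.233
p-value = 0.8172

Since p-value > α = 0.05, we fail to reject H₀.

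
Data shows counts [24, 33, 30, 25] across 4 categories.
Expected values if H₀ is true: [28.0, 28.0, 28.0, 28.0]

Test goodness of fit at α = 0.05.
Chi-square goodness of fit test:
H₀: observed counts match expected distribution
H₁: observed counts differ from expected distribution
df = k - 1 = 3
χ² = Σ(O - E)²/E
   = (24 - 28.0)²/28.0 + (33 - 28.0)²/28.0 + (30 - 28.0)²/28.0 + (25 - 28.0)²/28.0
   = 0.571 + 0.893 + 0.143 + 0.321
   = 1.93
p-value = 0.5874

Since p-value > α = 0.05, we fail to reject H₀.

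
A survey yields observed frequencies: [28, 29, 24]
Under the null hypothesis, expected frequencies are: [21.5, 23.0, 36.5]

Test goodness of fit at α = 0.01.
Chi-square goodness of fit test:
H₀: observed counts match expected distribution
H₁: observed counts differ from expected distribution
df = k - 1 = 2
χ² = Σ(O - E)²/E
   = (28 - 21.5)²/21.5 + (29 - 23.0)²/23.0 + (24 - 36.5)²/36.5
   = 1.965 + 1.565 + 4.281
   = 7.81
p-value = 0.0201

Since p-value > α = 0.01, we fail to reject H₀.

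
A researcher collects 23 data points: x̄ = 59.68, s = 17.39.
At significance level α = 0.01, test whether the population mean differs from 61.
One-sample t-test:
H₀: μ = 61
H₁: μ ≠ 61
df = n - 1 = 22
t = (x̄ - μ₀) / (s/√n) = (59.68 - 61) / (17.39/√23) = -0.364
p-value = 0.7193

Since p-value > α = 0.01, we fail to reject H₀.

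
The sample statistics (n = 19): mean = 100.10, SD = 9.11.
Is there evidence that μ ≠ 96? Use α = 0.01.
One-sample t-test:
H₀: μ = 96
H₁: μ ≠ 96
df = n - 1 = 18
t = (x̄ - μ₀) / (s/√n) = (100.10 - 96) / (9.11/√19) = 1.962
p-value = 0.0654

Since p-value > α = 0.01, we fail to reject H₀.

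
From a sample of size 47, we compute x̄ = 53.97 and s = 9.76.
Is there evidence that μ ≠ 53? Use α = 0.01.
One-sample t-test:
H₀: μ = 53
H₁: μ ≠ 53
df = n - 1 = 46
t = (x̄ - μ₀) / (s/√n) = (53.97 - 53) / (9.76/√47) = 0.681
p-value = 0.4991

Since p-value > α = 0.01, we fail to reject H₀.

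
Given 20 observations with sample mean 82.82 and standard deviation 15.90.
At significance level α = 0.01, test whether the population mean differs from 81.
One-sample t-test:
H₀: μ = 81
H₁: μ ≠ 81
df = n - 1 = 19
t = (x̄ - μ₀) / (s/√n) = (82.82 - 81) / (15.90/√20) = 0.512
p-value = 0.6146

Since p-value > α = 0.01, we fail to reject H₀.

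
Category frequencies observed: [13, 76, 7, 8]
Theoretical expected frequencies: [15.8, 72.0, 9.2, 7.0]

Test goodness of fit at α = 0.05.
Chi-square goodness of fit test:
H₀: observed counts match expected distribution
H₁: observed counts differ from expected distribution
df = k - 1 = 3
χ² = Σ(O - E)²/E
   = (13 - 15.8)²/15.8 + (76 - 72.0)²/72.0 + (7 - 9.2)²/9.2 + (8 - 7.0)²/7.0
   = 0.496 + 0.222 + 0.526 + 0.143
   = 1.39
p-value = 0.7085

Since p-value > α = 0.05, we fail to reject H₀.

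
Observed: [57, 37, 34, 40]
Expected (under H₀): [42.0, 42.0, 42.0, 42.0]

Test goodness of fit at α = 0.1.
Chi-square goodness of fit test:
H₀: observed counts match expected distribution
H₁: observed counts differ from expected distribution
df = k - 1 = 3
χ² = Σ(O - E)²/E
   = (57 - 42.0)²/42.0 + (37 - 42.0)²/42.0 + (34 - 42.0)²/42.0 + (40 - 42.0)²/42.0
   = 5.357 + 0.595 + 1.524 + 0.095
   = 7.57
p-value = 0.0558

Since p-value < α = 0.1, we reject H₀.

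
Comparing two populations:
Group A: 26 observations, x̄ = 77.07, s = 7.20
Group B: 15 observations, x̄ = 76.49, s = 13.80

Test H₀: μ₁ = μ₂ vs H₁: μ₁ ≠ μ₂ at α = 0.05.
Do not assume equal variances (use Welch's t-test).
Welch's two-sample t-test:
H₀: μ₁ = μ₂
H₁: μ₁ ≠ μ₂
s₁²/n₁ = 7.20²/26 = 1.9938,  s₂²/n₂ = 13.80²/15 = 12.6960
SE = √(s₁²/n₁ + s₂²/n₂) = √(1.9938 + 12.6960) = 3.8327
df (Welch-Satterthwaite) = (s₁²/n₁ + s₂²/n₂)² / [(s₁²/n₁)²/(n₁-1) + (s₂²/n₂)²/(n₂-1)] ≈ 18.49
t = (x̄₁ - x̄₂) / SE = (77.07 - 76.49) / 3.8327 = 0.58 / 3.8327 = 0.151
p-value = 0.8814

Since p-value > α = 0.05, we fail to reject H₀.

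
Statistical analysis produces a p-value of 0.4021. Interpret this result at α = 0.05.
Since p = 0.4021 > α = 0.05, fail to reject H₀.
There is insufficient evidence to reject the null hypothesis; the result is not statistically significant at the 0.05 level.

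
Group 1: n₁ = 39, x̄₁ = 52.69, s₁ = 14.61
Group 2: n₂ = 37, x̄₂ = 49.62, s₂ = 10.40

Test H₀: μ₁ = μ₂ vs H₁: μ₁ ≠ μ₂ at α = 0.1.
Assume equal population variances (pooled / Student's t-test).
Student's two-sample t-test (equal variances):
H₀: μ₁ = μ₂
H₁: μ₁ ≠ μ₂
df = n₁ + n₂ - 2 = 74
Pooled variance s_p² = [(n₁-1)s₁² + (n₂-1)s₂²] / (n₁ + n₂ - 2) = [(38)(14.61²) + (36)(10.40²)] / 74 = 162.2289
SE = √(s_p²(1/n₁ + 1/n₂)) = √(162.2289 × (1/39 + 1/37)) = 2.9231
t = (x̄₁ - x̄₂) / SE = (52.69 - 49.62) / 2.9231 = 3.07 / 2.9231 = 1.050
p-value = 0.2970

Since p-value > α = 0.1, we fail to reject H₀.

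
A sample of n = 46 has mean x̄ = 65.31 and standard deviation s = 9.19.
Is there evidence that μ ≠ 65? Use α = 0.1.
One-sample t-test:
H₀: μ = 65
H₁: μ ≠ 65
df = n - 1 = 45
t = (x̄ - μ₀) / (s/√n) = (65.31 - 65) / (9.19/√46) = 0.229
p-value = 0.8201

Since p-value > α = 0.1, we fail to reject H₀.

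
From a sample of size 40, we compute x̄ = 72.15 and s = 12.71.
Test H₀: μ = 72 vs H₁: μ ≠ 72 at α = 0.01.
One-sample t-test:
H₀: μ = 72
H₁: μ ≠ 72
df = n - 1 = 39
t = (x̄ - μ₀) / (s/√n) = (72.15 - 72) / (12.71/√40) = 0.075
p-value = 0.9409

Since p-value > α = 0.01, we fail to reject H₀.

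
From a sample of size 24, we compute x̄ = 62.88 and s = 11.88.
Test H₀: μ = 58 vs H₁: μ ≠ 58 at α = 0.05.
One-sample t-test:
H₀: μ = 58
H₁: μ ≠ 58
df = n - 1 = 23
t = (x̄ - μ₀) / (s/√n) = (62.88 - 58) / (11.88/√24) = 2.012
p-value = 0.0560

Since p-value > α = 0.05, we fail to reject H₀.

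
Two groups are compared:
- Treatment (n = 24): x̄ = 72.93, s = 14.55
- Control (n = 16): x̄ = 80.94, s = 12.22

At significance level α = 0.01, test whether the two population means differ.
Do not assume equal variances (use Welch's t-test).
Welch's two-sample t-test:
H₀: μ₁ = μ₂
H₁: μ₁ ≠ μ₂
s₁²/n₁ = 14.55²/24 = 8.8209,  s₂²/n₂ = 12.22²/16 = 9.3330
SE = √(s₁²/n₁ + s₂²/n₂) = √(8.8209 + 9.3330) = 4.2607
df (Welch-Satterthwaite) = (s₁²/n₁ + s₂²/n₂)² / [(s₁²/n₁)²/(n₁-1) + (s₂²/n₂)²/(n₂-1)] ≈ 35.86
t = (x̄₁ - x̄₂) / SE = (72.93 - 80.94) / 4.2607 = -8.01 / 4.2607 = -1.880
p-value = 0.0683

Since p-value > α = 0.01, we fail to reject H₀.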